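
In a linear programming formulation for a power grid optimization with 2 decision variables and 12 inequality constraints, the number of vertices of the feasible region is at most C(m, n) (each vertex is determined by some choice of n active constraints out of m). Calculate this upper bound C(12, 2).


Each vertex corresponds to some choice of n active constraints out of m, so the number of vertices is at most C(m, n) = m! / (n!(m-n)!).
m = 12, n = 2
Numerator: 12 * 11
Denominator: 2! = 2
C(12, 2) = 66


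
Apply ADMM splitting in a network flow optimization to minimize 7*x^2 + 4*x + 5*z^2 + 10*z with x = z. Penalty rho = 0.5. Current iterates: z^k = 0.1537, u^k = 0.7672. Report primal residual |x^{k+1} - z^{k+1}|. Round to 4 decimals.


ADMM iteration with rho = 0.5, z^k = 0.1537, u^k = 0.7672
Step 1: x-update.
Minimize 7*x^2 + 4*x + (0.5/2)*(x - 0.1537 + 0.7672)^2
FOC: (2*7 + 0.5)*x = -4 + 0.5*(0.1537 - 0.7672)
x^{k+1} = -0.297
Step 2: z-update.
Minimize 5*z^2 + 10*z + (0.5/2)*(-0.297 - z + 0.7672)^2
FOC: (2*5 + 0.5)*z = -10 + 0.5*(-0.297 + 0.7672)
z^{k+1} = -0.93
Step 3: u-update.
u^{k+1} = 0.7672 - 0.297 + 0.93 = 1.4002
Step 4: Primal residual = |-0.297 + 0.93| = 0.633


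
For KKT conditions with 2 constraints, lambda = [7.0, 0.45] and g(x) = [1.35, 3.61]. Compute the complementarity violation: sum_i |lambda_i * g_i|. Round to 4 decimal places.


KKT complementary slackness check:
lambda_1 * g_1 = 7.0 * 1.35 = 9.45
lambda_2 * g_2 = 0.45 * 3.61 = 1.6245
Total violation = 9.45 + 1.6245 = 11.0745


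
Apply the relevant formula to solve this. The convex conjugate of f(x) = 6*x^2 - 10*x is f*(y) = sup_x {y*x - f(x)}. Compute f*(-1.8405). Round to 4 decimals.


f*(y) = sup_x {y*x - a*x^2 - b*x} = sup_x {(y-b)*x - a*x^2}
FOC: (y - b) - 2a*x = 0 => x* = (y - b)/(2a)
x* = (-1.8405 + 10)/(2*6) = 0.68
f*(-1.8405) = (y-b)^2/(4a) = (-1.8405 + 10)^2/(4*6)
= 66.5774/24 = 2.7741


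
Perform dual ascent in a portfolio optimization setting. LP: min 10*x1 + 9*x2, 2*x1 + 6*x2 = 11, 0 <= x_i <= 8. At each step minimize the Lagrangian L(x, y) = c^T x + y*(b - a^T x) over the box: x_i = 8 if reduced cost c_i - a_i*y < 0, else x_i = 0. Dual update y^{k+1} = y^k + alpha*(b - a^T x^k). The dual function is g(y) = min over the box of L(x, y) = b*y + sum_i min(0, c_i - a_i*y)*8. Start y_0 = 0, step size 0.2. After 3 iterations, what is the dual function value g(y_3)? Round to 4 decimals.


Dual ascent for LP: min 10*x1 + 9*x2, 2*x1 + 6*x2 = 11, 0 <= x_i <= 8
Step 1: y^k = 0.0, reduced costs: (10.0, 9.0)
  x^k = (0.0, 0.0), subgradient = b - a^T x = 11.0
  y^{k+1} = 0.0 + 0.2*11.0 = 2.2
Step 2: y^k = 2.2, reduced costs: (5.6, -4.2)
  x^k = (0.0, 8.0), subgradient = b - a^T x = -37.0
  y^{k+1} = 2.2 + 0.2*-37.0 = -5.2
Step 3: y^k = -5.2, reduced costs: (20.4, 40.2)
  x^k = (0.0, 0.0), subgradient = b - a^T x = 11.0
  y^{k+1} = -5.2 + 0.2*11.0 = -3.0
Dual objective at y_3 = -3.0: reduced costs (16.0, 27.0), box minimizer x = (0.0, 0.0)
g(y_3) = b*y + (c1 - a1*y)*x1 + (c2 - a2*y)*x2 = 11*(-3.0) + 16.0*0.0 + 27.0*0.0 = -33.0 + 0.0 + 0.0 = -33.0


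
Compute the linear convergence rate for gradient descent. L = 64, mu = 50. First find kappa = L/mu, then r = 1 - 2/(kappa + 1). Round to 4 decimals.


Step 1: Compute the condition number.
kappa = L/mu = 64/50 = 1.28
Step 2: Compute the convergence rate.
r = 1 - 2/(kappa + 1) = 1 - 2*mu/(L + mu) = (L - mu)/(L + mu) = 14/114 = 0.1228


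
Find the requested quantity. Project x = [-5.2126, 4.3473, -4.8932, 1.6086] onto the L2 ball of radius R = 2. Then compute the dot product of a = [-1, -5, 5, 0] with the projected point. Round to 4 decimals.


Step 1: Compute ||x|| (intermediates to 6 decimals).
||x|| = sqrt((-5.2126)^2 + 4.3473^2 + (-4.8932)^2 + 1.6086^2) = 8.520635
Step 2: Project.
Since ||x|| > R, scale = R/||x|| = 2/8.520635 = 0.234724, proj(x) = scale * x
proj(x) = [-1.223522, 1.020416, -1.148551, 0.377577]
Step 3: Dot product.
a^T * proj(x) = -1*(-1.223522) - 5*1.020416 + 5*(-1.148551) + 0*0.377577 = -9.6213


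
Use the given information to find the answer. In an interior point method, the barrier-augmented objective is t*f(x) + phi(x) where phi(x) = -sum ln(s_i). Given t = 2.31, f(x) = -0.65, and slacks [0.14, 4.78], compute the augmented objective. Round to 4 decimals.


Step 1: Compute log-barrier.
ln values: [-1.9661, 1.5644]
phi = -(-1.9661 + 1.5644) = 0.4017
Step 2: Compute augmented objective.
t*f(x) = 2.31*-0.65 = -1.5015
Total = -1.5015 + 0.4017 = -1.0998


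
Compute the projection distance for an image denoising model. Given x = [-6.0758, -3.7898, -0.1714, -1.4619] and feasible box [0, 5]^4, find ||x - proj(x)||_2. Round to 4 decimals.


Project each component onto [0, 5].
clip(-6.0758) = 0.0, clip(-3.7898) = 0.0, clip(-0.1714) = 0.0, clip(-1.4619) = 0.0
Projection = [0.0, 0.0, 0.0, 0.0]
Squared diffs: [36.9153, 14.3626, 0.0294, 2.1372]
Distance = sqrt(53.4445) = 7.3106


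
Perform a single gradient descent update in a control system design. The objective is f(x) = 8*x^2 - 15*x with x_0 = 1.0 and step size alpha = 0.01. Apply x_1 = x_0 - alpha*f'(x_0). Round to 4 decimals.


We compute the gradient at x_0 and apply the update.
f'(x) = 16*x - 15
f'(1.0) = 16*1.0 - 15 = 1.0
x_1 = 1.0 - 0.01*1.0 = 0.99


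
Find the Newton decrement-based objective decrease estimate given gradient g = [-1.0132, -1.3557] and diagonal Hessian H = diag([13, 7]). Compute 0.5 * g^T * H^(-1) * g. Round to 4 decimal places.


Step 1: H is diagonal, so H^(-1) * g = [-0.0779, -0.1937].
Step 2: g^T H^(-1) g = sum_i g_i^2 / H_ii
  = (-1.0132)^2/13 + (-1.3557)^2/7
  = 0.079 + 0.2626 = 0.3415
Step 3: Objective decrease = 0.5 * g^T H^(-1) g = 0.1708


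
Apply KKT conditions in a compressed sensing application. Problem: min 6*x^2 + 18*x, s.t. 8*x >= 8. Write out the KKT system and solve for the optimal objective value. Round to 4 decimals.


Step 1: Try lambda = 0 (constraint inactive).
x_unc = -18/(2*6) = -1.5
Check: 8*-1.5 = -12.0 < 8 -- violated!
Step 2: Constraint must be active: 8*x = 8
x* = 8/8 = 1.0
lambda = (2*6*1.0 + 18)/8 = 3.75
Step 3: Compute optimal value.
f(x*) = 6*1.0^2 + 18*1.0 = 24.0


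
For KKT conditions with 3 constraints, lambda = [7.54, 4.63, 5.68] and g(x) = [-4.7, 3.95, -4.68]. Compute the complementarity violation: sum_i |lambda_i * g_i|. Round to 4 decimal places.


KKT complementary slackness check:
lambda_1 * g_1 = 7.54 * -4.7 = -35.438
lambda_2 * g_2 = 4.63 * 3.95 = 18.2885
lambda_3 * g_3 = 5.68 * -4.68 = -26.5824
Total violation = 35.438 + 18.2885 + 26.5824 = 80.3089


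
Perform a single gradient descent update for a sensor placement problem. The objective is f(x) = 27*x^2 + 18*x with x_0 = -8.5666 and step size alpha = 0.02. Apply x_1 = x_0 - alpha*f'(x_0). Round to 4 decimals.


We compute the gradient at x_0 and apply the update.
f'(x) = 54*x + 18
f'(-8.5666) = 54*-8.5666 + 18 = -444.5964
x_1 = -8.5666 - 0.02*-444.5964 = 0.3253


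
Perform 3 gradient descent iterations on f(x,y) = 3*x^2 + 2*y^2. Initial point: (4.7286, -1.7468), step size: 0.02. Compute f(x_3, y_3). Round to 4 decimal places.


Gradient descent on f(x,y) = 3*x^2 + 2*y^2.
Starting point: (4.7286, -1.7468), alpha = 0.02
Step 1: grad_x = 2*3*4.7286 = 28.3716, grad_y = 2*2*-1.7468 = -6.9872
  x_1 = 4.7286 - 0.02*28.3716 = 4.1612
  y_1 = -1.7468 - 0.02*-6.9872 = -1.6071
Step 2: grad_x = 2*3*4.1612 = 24.967, grad_y = 2*2*-1.6071 = -6.4282
  x_2 = 4.1612 - 0.02*24.967 = 3.6618
  y_2 = -1.6071 - 0.02*-6.4282 = -1.4785
Step 3: grad_x = 2*3*3.6618 = 21.971, grad_y = 2*2*-1.4785 = -5.914
  x_3 = 3.6618 - 0.02*21.971 = 3.2224
  y_3 = -1.4785 - 0.02*-5.914 = -1.3602
f(3.2224, -1.3602) = 3*3.2224^2 + 2*(-1.3602)^2 = 34.8521


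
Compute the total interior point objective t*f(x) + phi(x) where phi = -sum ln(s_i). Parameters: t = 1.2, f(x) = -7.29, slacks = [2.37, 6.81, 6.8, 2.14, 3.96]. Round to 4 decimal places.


Step 1: Compute log-barrier.
ln values: [0.8629, 1.9184, 1.9169, 0.7608, 1.3762]
phi = -(0.8629 + 1.9184 + 1.9169 + 0.7608 + 1.3762) = -6.8353
Step 2: Compute augmented objective.
t*f(x) = 1.2*-7.29 = -8.748
Total = -8.748 - 6.8353 = -15.5833


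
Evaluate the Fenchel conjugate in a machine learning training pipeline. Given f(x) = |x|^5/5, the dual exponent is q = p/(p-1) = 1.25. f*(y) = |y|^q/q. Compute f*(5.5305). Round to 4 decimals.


The conjugate exponent q satisfies 1/p + 1/q = 1.
p = 5, so q = 5/(5 - 1) = 1.25
|y|^q = 5.5305^1.25 = 8.4812
f*(5.5305) = 8.4812 / 1.25 = 6.7849


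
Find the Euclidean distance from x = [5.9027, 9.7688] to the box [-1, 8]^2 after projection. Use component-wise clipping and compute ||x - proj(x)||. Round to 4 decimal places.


Project each component onto [-1, 8].
clip(5.9027) = 5.9027, clip(9.7688) = 8.0
Projection = [5.9027, 8.0]
Squared diffs: [0.0, 3.1287]
Distance = sqrt(3.1287) = 1.7688


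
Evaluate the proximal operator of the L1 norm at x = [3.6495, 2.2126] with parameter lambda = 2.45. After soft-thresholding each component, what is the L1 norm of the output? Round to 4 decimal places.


Soft-thresholding with lambda = 2.45:
prox(3.6495) = sign(3.6495)*max(|3.6495| - 2.45, 0) = 1.1995
prox(2.2126) = sign(2.2126)*max(|2.2126| - 2.45, 0) = 0.0
prox(x) = [1.1995, 0.0]
||prox(x)||_1 = 1.1995 + 0.0 = 1.1995


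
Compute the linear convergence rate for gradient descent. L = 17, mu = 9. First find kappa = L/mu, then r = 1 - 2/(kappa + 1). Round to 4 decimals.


Step 1: Compute the condition number.
kappa = L/mu = 17/9 = 1.8889
Step 2: Compute the convergence rate.
r = 1 - 2/(kappa + 1) = 1 - 2*mu/(L + mu) = (L - mu)/(L + mu) = 8/26 = 0.3077


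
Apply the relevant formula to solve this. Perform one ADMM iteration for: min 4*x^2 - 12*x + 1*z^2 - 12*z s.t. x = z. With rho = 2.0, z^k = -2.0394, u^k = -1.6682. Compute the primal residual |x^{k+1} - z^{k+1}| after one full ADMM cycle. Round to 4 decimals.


ADMM iteration with rho = 2.0, z^k = -2.0394, u^k = -1.6682
Step 1: x-update.
Minimize 4*x^2 - 12*x + (2.0/2)*(x + 2.0394 - 1.6682)^2
FOC: (2*4 + 2.0)*x = 12 + 2.0*(-2.0394 + 1.6682)
x^{k+1} = 1.1258
Step 2: z-update.
Minimize 1*z^2 - 12*z + (2.0/2)*(1.1258 - z - 1.6682)^2
FOC: (2*1 + 2.0)*z = 12 + 2.0*(1.1258 - 1.6682)
z^{k+1} = 2.7288
Step 3: u-update.
u^{k+1} = -1.6682 + 1.1258 - 2.7288 = -3.2712
Step 4: Primal residual = |1.1258 - 2.7288| = 1.603


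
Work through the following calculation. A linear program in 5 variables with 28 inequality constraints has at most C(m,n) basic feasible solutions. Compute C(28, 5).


Each vertex corresponds to some choice of n active constraints out of m, so the number of vertices is at most C(m, n) = m! / (n!(m-n)!).
m = 28, n = 5
Numerator: 28 * 27 * 26 * 25 * 24
Denominator: 5! = 120
C(28, 5) = 98280


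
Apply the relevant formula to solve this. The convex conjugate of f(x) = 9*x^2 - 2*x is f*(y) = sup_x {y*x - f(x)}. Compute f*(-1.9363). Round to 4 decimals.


f*(y) = sup_x {y*x - a*x^2 - b*x} = sup_x {(y-b)*x - a*x^2}
FOC: (y - b) - 2a*x = 0 => x* = (y - b)/(2a)
x* = (-1.9363 + 2)/(2*9) = 0.0035
f*(-1.9363) = (y-b)^2/(4a) = (-1.9363 + 2)^2/(4*9)
= 0.0041/36 = 0.0001


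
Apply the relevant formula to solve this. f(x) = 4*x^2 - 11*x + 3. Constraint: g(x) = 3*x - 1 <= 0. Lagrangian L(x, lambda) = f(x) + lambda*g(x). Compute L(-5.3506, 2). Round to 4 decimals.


Step 1: Evaluate f(x).
f(-5.3506) = 4*(-5.3506)^2 - 11*(-5.3506) + 3 = 176.3723
Step 2: Evaluate g(x).
g(-5.3506) = 3*-5.3506 - 1 = -17.0518
Step 3: Compute Lagrangian.
L = 176.3723 + 2*-17.0518 = 142.2687


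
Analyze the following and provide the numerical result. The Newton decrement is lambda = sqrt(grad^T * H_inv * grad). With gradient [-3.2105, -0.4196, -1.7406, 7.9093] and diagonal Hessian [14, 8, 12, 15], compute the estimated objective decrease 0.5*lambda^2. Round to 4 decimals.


Step 1: H is diagonal, so H^(-1) * g = [-0.2293, -0.0525, -0.1451, 0.5273].
Step 2: g^T H^(-1) g = sum_i g_i^2 / H_ii
  = (-3.2105)^2/14 + (-0.4196)^2/8 + (-1.7406)^2/12 + (7.9093)^2/15
  = 0.7362 + 0.022 + 0.2525 + 4.1705 = 5.1812
Step 3: Objective decrease = 0.5 * g^T H^(-1) g = 2.5906


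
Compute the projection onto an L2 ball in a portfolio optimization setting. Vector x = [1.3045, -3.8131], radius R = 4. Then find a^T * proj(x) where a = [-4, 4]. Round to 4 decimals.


Step 1: Compute ||x|| (intermediates to 6 decimals).
||x|| = sqrt(1.3045^2 + (-3.8131)^2) = 4.030068
Step 2: Project.
Since ||x|| > R, scale = R/||x|| = 4/4.030068 = 0.992539, proj(x) = scale * x
proj(x) = [1.294767, -3.78465]
Step 3: Dot product.
a^T * proj(x) = -4*1.294767 + 4*(-3.78465) = -20.3177


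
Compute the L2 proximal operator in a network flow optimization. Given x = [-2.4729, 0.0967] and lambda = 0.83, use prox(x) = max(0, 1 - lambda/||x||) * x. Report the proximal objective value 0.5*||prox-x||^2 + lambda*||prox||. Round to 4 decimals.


Step 1: Compute ||x||.
||x|| = 2.4748
Step 2: Compute scaling factor.
scale = max(0, 1 - 0.83/2.4748) = 0.6646
Step 3: prox(x) = [-1.6435, 0.0643]
||prox(x)|| = 1.6448
Step 4: Proximal objective.
0.5*||prox-x||^2 = 0.3445
lambda*||prox|| = 1.3652
Total = 1.7096


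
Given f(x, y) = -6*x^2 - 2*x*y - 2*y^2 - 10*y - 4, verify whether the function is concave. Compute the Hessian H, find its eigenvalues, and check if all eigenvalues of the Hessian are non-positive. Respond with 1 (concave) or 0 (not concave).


The Hessian of f(x,y) = -6*x^2 - 2*x*y - 2*y^2 - 10*y - 4 is:
H = [[-12, -2], [-2, -4]]
Trace = -12 - 4 = -16
Determinant = -12*-4 - (-2)^2 = 44
Discriminant = (-16)^2 - 4*44 = 80.0
Eigenvalues: lambda_1 = -12.4721, lambda_2 = -3.5279
The function is concave.

1


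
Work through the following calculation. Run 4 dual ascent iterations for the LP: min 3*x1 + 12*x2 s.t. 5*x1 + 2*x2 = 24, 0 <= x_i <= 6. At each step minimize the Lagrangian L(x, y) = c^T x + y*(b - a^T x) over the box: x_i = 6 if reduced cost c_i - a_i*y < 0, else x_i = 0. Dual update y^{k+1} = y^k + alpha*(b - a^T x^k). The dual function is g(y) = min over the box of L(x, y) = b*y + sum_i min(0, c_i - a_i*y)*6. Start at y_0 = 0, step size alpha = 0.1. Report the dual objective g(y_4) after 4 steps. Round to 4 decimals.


Dual ascent for LP: min 3*x1 + 12*x2, 5*x1 + 2*x2 = 24, 0 <= x_i <= 6
Step 1: y^k = 0.0, reduced costs: (3.0, 12.0)
  x^k = (0.0, 0.0), subgradient = b - a^T x = 24.0
  y^{k+1} = 0.0 + 0.1*24.0 = 2.4
Step 2: y^k = 2.4, reduced costs: (-9.0, 7.2)
  x^k = (6.0, 0.0), subgradient = b - a^T x = -6.0
  y^{k+1} = 2.4 + 0.1*-6.0 = 1.8
Step 3: y^k = 1.8, reduced costs: (-6.0, 8.4)
  x^k = (6.0, 0.0), subgradient = b - a^T x = -6.0
  y^{k+1} = 1.8 + 0.1*-6.0 = 1.2
Step 4: y^k = 1.2, reduced costs: (-3.0, 9.6)
  x^k = (6.0, 0.0), subgradient = b - a^T x = -6.0
  y^{k+1} = 1.2 + 0.1*-6.0 = 0.6
Dual objective at y_4 = 0.6: reduced costs (0.0, 10.8), box minimizer x = (0.0, 0.0)
g(y_4) = b*y + (c1 - a1*y)*x1 + (c2 - a2*y)*x2 = 24*0.6 + 0.0*0.0 + 10.8*0.0 = 14.4 + 0.0 + 0.0 = 14.4


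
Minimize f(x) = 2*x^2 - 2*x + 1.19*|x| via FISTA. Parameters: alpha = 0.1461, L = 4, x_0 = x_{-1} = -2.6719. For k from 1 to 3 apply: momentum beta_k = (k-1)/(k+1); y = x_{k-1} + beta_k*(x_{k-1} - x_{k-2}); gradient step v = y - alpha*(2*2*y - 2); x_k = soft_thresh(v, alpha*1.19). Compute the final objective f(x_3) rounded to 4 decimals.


FISTA on f(x) = 2*x^2 - 2*x + 1.19*|x|
L = 4, alpha = 0.1461
Iteration 1: beta = 0.0, y = -2.6719 + 0.0*(-2.6719 + 2.6719) = -2.6719
  grad(y) = -12.6876, v = y - alpha*grad = -0.8182
  prox(v) = soft_thresh(-0.8182, 0.1739) = -0.6444
Iteration 2: beta = 0.3333, y = -0.6444 + 0.3333*(-0.6444 + 2.6719) = 0.0315
  grad(y) = -1.8742, v = y - alpha*grad = 0.3053
  prox(v) = soft_thresh(0.3053, 0.1739) = 0.1314
Iteration 3: beta = 0.5, y = 0.1314 + 0.5*(0.1314 + 0.6444) = 0.5193
  grad(y) = 0.0773, v = y - alpha*grad = 0.508
  prox(v) = soft_thresh(0.508, 0.1739) = 0.3342
f(x_3) = 2*0.3342^2 - 2*0.3342 + 1.19*|0.3342| = -0.0473


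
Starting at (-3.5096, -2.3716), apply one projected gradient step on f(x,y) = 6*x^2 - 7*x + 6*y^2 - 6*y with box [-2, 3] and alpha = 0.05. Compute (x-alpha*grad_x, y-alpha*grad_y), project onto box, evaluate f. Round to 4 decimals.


Step 1: Compute gradient at (-3.5096, -2.3716).
grad_x = 2*6*-3.5096 - 7 = -49.1152
grad_y = 2*6*-2.3716 - 6 = -34.4592
Step 2: Gradient step.
x_raw = -3.5096 - 0.05*-49.1152 = -1.0538
y_raw = -2.3716 - 0.05*-34.4592 = -0.6486
Step 3: Project onto [-2, 3].
x_proj = clip(-1.0538) = -1.0538
y_proj = clip(-0.6486) = -0.6486
Step 4: Evaluate f.
f(-1.0538, -0.6486) = 20.4566


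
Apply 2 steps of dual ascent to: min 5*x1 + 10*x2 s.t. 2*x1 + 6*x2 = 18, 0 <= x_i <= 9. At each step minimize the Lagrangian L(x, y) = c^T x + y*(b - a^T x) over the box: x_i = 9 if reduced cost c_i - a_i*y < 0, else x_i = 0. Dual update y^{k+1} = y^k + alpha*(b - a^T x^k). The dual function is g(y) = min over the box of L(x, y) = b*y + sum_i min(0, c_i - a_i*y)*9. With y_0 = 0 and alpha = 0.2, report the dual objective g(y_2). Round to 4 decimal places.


Dual ascent for LP: min 5*x1 + 10*x2, 2*x1 + 6*x2 = 18, 0 <= x_i <= 9
Step 1: y^k = 0.0, reduced costs: (5.0, 10.0)
  x^k = (0.0, 0.0), subgradient = b - a^T x = 18.0
  y^{k+1} = 0.0 + 0.2*18.0 = 3.6
Step 2: y^k = 3.6, reduced costs: (-2.2, -11.6)
  x^k = (9.0, 9.0), subgradient = b - a^T x = -54.0
  y^{k+1} = 3.6 + 0.2*-54.0 = -7.2
Dual objective at y_2 = -7.2: reduced costs (19.4, 53.2), box minimizer x = (0.0, 0.0)
g(y_2) = b*y + (c1 - a1*y)*x1 + (c2 - a2*y)*x2 = 18*(-7.2) + 19.4*0.0 + 53.2*0.0 = -129.6 + 0.0 + 0.0 = -129.6


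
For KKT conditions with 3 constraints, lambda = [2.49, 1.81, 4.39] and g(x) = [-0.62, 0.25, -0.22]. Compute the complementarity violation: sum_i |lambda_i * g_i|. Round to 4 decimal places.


KKT complementary slackness check:
lambda_1 * g_1 = 2.49 * -0.62 = -1.5438
lambda_2 * g_2 = 1.81 * 0.25 = 0.4525
lambda_3 * g_3 = 4.39 * -0.22 = -0.9658
Total violation = 1.5438 + 0.4525 + 0.9658 = 2.9621


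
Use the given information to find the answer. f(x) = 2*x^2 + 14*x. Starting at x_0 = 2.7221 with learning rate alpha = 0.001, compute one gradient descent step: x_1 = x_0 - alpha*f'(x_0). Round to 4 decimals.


We compute the gradient at x_0 and apply the update.
f'(x) = 4*x + 14
f'(2.7221) = 4*2.7221 + 14 = 24.8884
x_1 = 2.7221 - 0.001*24.8884 = 2.6972


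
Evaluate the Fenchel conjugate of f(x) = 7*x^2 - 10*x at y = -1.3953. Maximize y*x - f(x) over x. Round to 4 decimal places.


f*(y) = sup_x {y*x - a*x^2 - b*x} = sup_x {(y-b)*x - a*x^2}
FOC: (y - b) - 2a*x = 0 => x* = (y - b)/(2a)
x* = (-1.3953 + 10)/(2*7) = 0.6146
f*(-1.3953) = (y-b)^2/(4a) = (-1.3953 + 10)^2/(4*7)
= 74.0409/28 = 2.6443


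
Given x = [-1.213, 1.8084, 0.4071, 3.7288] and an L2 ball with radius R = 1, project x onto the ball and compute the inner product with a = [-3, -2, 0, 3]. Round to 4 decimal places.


Step 1: Compute ||x|| (intermediates to 6 decimals).
||x|| = sqrt((-1.213)^2 + 1.8084^2 + 0.4071^2 + 3.7288^2) = 4.337206
Step 2: Project.
Since ||x|| > R, scale = R/||x|| = 1/4.337206 = 0.230563, proj(x) = scale * x
proj(x) = [-0.279673, 0.41695, 0.093862, 0.859723]
Step 3: Dot product.
a^T * proj(x) = -3*(-0.279673) - 2*0.41695 + 0*0.093862 + 3*0.859723 = 2.5843


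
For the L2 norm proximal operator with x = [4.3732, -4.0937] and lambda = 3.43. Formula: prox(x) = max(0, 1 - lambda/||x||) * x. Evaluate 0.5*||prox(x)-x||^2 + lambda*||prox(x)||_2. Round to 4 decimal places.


Step 1: Compute ||x||.
||x|| = 5.9903
Step 2: Compute scaling factor.
scale = max(0, 1 - 3.43/5.9903) = 0.4274
Step 3: prox(x) = [1.8691, -1.7497]
||prox(x)|| = 2.5603
Step 4: Proximal objective.
0.5*||prox-x||^2 = 5.8825
lambda*||prox|| = 8.7818
Total = 14.6642


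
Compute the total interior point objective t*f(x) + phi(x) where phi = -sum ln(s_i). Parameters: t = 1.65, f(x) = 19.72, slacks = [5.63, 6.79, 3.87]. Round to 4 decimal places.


Step 1: Compute log-barrier.
ln values: [1.7281, 1.9155, 1.3533]
phi = -(1.7281 + 1.9155 + 1.3533) = -4.9968
Step 2: Compute augmented objective.
t*f(x) = 1.65*19.72 = 32.538
Total = 32.538 - 4.9968 = 27.5412


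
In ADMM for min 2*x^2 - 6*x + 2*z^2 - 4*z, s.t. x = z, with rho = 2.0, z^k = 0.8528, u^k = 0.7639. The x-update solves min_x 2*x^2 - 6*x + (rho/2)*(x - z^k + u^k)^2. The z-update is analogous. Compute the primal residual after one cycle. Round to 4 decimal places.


ADMM iteration with rho = 2.0, z^k = 0.8528, u^k = 0.7639
Step 1: x-update.
Minimize 2*x^2 - 6*x + (2.0/2)*(x - 0.8528 + 0.7639)^2
FOC: (2*2 + 2.0)*x = 6 + 2.0*(0.8528 - 0.7639)
x^{k+1} = 1.0296
Step 2: z-update.
Minimize 2*z^2 - 4*z + (2.0/2)*(1.0296 - z + 0.7639)^2
FOC: (2*2 + 2.0)*z = 4 + 2.0*(1.0296 + 0.7639)
z^{k+1} = 1.2645
Step 3: u-update.
u^{k+1} = 0.7639 + 1.0296 - 1.2645 = 0.529
Step 4: Primal residual = |1.0296 - 1.2645| = 0.2349


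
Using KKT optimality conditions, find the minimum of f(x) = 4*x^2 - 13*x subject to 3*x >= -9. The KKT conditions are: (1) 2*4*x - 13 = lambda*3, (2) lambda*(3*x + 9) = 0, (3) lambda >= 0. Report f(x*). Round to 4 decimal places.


Step 1: Try lambda = 0 (constraint inactive).
Stationarity: 2*4*x - 13 = 0
x* = 13/(2*4) = 1.625
Check constraint: 3*1.625 = 4.875 >= -9 -- satisfied.
Step 2: Compute optimal value.
f(x*) = 4*1.625^2 - 13*1.625 = -10.5625


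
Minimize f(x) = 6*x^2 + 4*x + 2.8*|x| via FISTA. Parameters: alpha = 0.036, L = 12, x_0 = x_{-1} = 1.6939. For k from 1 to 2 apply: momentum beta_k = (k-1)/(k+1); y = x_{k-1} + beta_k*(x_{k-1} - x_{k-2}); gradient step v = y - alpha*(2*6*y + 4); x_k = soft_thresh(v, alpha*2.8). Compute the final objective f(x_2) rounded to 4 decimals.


FISTA on f(x) = 6*x^2 + 4*x + 2.8*|x|
L = 12, alpha = 0.036
Iteration 1: beta = 0.0, y = 1.6939 + 0.0*(1.6939 - 1.6939) = 1.6939
  grad(y) = 24.3268, v = y - alpha*grad = 0.8181
  prox(v) = soft_thresh(0.8181, 0.1008) = 0.7173
Iteration 2: beta = 0.3333, y = 0.7173 + 0.3333*(0.7173 - 1.6939) = 0.3918
  grad(y) = 8.7018, v = y - alpha*grad = 0.0786
  prox(v) = soft_thresh(0.0786, 0.1008) = 0.0
f(x_2) = 6*0.0^2 + 4*0.0 + 2.8*|0.0| = 0.0


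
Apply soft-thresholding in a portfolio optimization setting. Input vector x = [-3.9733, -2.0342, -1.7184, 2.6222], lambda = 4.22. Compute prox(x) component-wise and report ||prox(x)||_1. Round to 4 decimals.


Soft-thresholding with lambda = 4.22:
prox(-3.9733) = sign(-3.9733)*max(|-3.9733| - 4.22, 0) = 0.0
prox(-2.0342) = sign(-2.0342)*max(|-2.0342| - 4.22, 0) = 0.0
prox(-1.7184) = sign(-1.7184)*max(|-1.7184| - 4.22, 0) = 0.0
prox(2.6222) = sign(2.6222)*max(|2.6222| - 4.22, 0) = 0.0
prox(x) = [0.0, 0.0, 0.0, 0.0]
||prox(x)||_1 = 0.0 + 0.0 + 0.0 + 0.0 = 0.0


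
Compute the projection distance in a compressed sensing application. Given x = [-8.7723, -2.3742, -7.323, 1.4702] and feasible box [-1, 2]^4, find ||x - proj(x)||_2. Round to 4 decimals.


Project each component onto [-1, 2].
clip(-8.7723) = -1.0, clip(-2.3742) = -1.0, clip(-7.323) = -1.0, clip(1.4702) = 1.4702
Projection = [-1.0, -1.0, -1.0, 1.4702]
Squared diffs: [60.4086, 1.8884, 39.9803, 0.0]
Distance = sqrt(102.2773) = 10.1132


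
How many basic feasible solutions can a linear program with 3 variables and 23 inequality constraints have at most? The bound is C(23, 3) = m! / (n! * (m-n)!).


Each vertex corresponds to some choice of n active constraints out of m, so the number of vertices is at most C(m, n) = m! / (n!(m-n)!).
m = 23, n = 3
Numerator: 23 * 22 * 21
Denominator: 3! = 6
C(23, 3) = 1771


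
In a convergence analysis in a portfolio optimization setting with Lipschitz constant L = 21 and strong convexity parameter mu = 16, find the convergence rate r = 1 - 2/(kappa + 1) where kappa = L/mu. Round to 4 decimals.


Step 1: Compute the condition number.
kappa = L/mu = 21/16 = 1.3125
Step 2: Compute the convergence rate.
r = 1 - 2/(kappa + 1) = 1 - 2*mu/(L + mu) = (L - mu)/(L + mu) = 5/37 = 0.1351


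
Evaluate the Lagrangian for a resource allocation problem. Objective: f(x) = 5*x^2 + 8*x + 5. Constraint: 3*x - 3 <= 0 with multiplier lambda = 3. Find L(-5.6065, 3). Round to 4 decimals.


Step 1: Evaluate f(x).
f(-5.6065) = 5*(-5.6065)^2 + 8*(-5.6065) + 5 = 117.3122
Step 2: Evaluate g(x).
g(-5.6065) = 3*-5.6065 - 3 = -19.8195
Step 3: Compute Lagrangian.
L = 117.3122 + 3*-19.8195 = 57.8537


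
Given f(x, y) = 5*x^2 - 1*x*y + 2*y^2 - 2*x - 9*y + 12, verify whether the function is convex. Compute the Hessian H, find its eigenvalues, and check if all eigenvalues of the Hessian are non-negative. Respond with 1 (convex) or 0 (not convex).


The Hessian of f(x,y) = 5*x^2 - 1*x*y + 2*y^2 - 2*x - 9*y + 12 is:
H = [[10, -1], [-1, 4]]
Trace = 10 + 4 = 14
Determinant = 10*4 - (-1)^2 = 39
Discriminant = (14)^2 - 4*39 = 40.0
Eigenvalues: lambda_1 = 3.8377, lambda_2 = 10.1623
The function is convex.

1


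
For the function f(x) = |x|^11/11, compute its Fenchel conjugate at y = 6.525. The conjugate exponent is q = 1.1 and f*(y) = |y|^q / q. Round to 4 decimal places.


The conjugate exponent q satisfies 1/p + 1/q = 1.
p = 11, so q = 11/(11 - 1) = 1.1
|y|^q = 6.525^1.1 = 7.8712
f*(6.525) = 7.8712 / 1.1 = 7.1556


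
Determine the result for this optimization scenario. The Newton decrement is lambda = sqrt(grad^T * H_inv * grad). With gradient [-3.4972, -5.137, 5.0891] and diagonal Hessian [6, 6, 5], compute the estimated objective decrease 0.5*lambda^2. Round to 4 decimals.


Step 1: H is diagonal, so H^(-1) * g = [-0.5829, -0.8562, 1.0178].
Step 2: g^T H^(-1) g = sum_i g_i^2 / H_ii
  = (-3.4972)^2/6 + (-5.137)^2/6 + (5.0891)^2/5
  = 2.0384 + 4.3981 + 5.1798 = 11.6163
Step 3: Objective decrease = 0.5 * g^T H^(-1) g = 5.8082


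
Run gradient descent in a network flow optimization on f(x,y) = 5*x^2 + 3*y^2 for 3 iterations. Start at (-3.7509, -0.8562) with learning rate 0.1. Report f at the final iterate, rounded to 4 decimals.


Gradient descent on f(x,y) = 5*x^2 + 3*y^2.
Starting point: (-3.7509, -0.8562), alpha = 0.1
Step 1: grad_x = 2*5*-3.7509 = -37.509, grad_y = 2*3*-0.8562 = -5.1372
  x_1 = -3.7509 - 0.1*-37.509 = 0.0
  y_1 = -0.8562 - 0.1*-5.1372 = -0.3425
Step 2: grad_x = 2*5*0.0 = 0.0, grad_y = 2*3*-0.3425 = -2.0549
  x_2 = 0.0 - 0.1*0.0 = 0.0
  y_2 = -0.3425 - 0.1*-2.0549 = -0.137
Step 3: grad_x = 2*5*0.0 = 0.0, grad_y = 2*3*-0.137 = -0.822
  x_3 = 0.0 - 0.1*0.0 = 0.0
  y_3 = -0.137 - 0.1*-0.822 = -0.0548
f(0.0, -0.0548) = 5*0.0^2 + 3*(-0.0548)^2 = 0.009


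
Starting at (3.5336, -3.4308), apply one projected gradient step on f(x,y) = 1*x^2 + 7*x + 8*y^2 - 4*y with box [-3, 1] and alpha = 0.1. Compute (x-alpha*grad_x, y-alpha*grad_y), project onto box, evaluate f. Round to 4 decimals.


Step 1: Compute gradient at (3.5336, -3.4308).
grad_x = 2*1*3.5336 + 7 = 14.0672
grad_y = 2*8*-3.4308 - 4 = -58.8928
Step 2: Gradient step.
x_raw = 3.5336 - 0.1*14.0672 = 2.1269
y_raw = -3.4308 - 0.1*-58.8928 = 2.4585
Step 3: Project onto [-3, 1].
x_proj = clip(2.1269) = 1.0
y_proj = clip(2.4585) = 1.0
Step 4: Evaluate f.
f(1.0, 1.0) = 12.0


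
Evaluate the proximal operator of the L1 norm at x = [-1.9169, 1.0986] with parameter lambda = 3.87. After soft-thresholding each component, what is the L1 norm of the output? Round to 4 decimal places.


Soft-thresholding with lambda = 3.87:
prox(-1.9169) = sign(-1.9169)*max(|-1.9169| - 3.87, 0) = 0.0
prox(1.0986) = sign(1.0986)*max(|1.0986| - 3.87, 0) = 0.0
prox(x) = [0.0, 0.0]
||prox(x)||_1 = 0.0 + 0.0 = 0.0


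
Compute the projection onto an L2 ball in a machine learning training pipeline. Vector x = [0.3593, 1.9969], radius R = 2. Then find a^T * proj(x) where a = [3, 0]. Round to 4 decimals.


Step 1: Compute ||x|| (intermediates to 6 decimals).
||x|| = sqrt(0.3593^2 + 1.9969^2) = 2.028967
Step 2: Project.
Since ||x|| > R, scale = R/||x|| = 2/2.028967 = 0.985723, proj(x) = scale * x
proj(x) = [0.35417, 1.96839]
Step 3: Dot product.
a^T * proj(x) = 3*0.35417 + 0*1.96839 = 1.0625


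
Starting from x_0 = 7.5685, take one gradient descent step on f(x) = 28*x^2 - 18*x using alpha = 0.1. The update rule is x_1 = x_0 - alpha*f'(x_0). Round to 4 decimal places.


We compute the gradient at x_0 and apply the update.
f'(x) = 56*x - 18
f'(7.5685) = 56*7.5685 - 18 = 405.836
x_1 = 7.5685 - 0.1*405.836 = -33.0151


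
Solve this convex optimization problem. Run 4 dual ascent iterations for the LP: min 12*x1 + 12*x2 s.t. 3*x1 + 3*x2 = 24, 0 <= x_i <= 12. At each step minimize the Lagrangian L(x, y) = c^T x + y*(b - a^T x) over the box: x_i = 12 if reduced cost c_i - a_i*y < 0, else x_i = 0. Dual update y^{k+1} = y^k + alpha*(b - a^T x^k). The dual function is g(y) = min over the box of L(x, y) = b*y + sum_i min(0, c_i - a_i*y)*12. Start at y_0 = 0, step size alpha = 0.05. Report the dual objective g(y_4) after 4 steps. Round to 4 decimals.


Dual ascent for LP: min 12*x1 + 12*x2, 3*x1 + 3*x2 = 24, 0 <= x_i <= 12
Step 1: y^k = 0.0, reduced costs: (12.0, 12.0)
  x^k = (0.0, 0.0), subgradient = b - a^T x = 24.0
  y^{k+1} = 0.0 + 0.05*24.0 = 1.2
Step 2: y^k = 1.2, reduced costs: (8.4, 8.4)
  x^k = (0.0, 0.0), subgradient = b - a^T x = 24.0
  y^{k+1} = 1.2 + 0.05*24.0 = 2.4
Step 3: y^k = 2.4, reduced costs: (4.8, 4.8)
  x^k = (0.0, 0.0), subgradient = b - a^T x = 24.0
  y^{k+1} = 2.4 + 0.05*24.0 = 3.6
Step 4: y^k = 3.6, reduced costs: (1.2, 1.2)
  x^k = (0.0, 0.0), subgradient = b - a^T x = 24.0
  y^{k+1} = 3.6 + 0.05*24.0 = 4.8
Dual objective at y_4 = 4.8: reduced costs (-2.4, -2.4), box minimizer x = (12.0, 12.0)
g(y_4) = b*y + (c1 - a1*y)*x1 + (c2 - a2*y)*x2 = 24*4.8 + (-2.4)*12.0 + (-2.4)*12.0 = 115.2 - 28.8 - 28.8 = 57.6


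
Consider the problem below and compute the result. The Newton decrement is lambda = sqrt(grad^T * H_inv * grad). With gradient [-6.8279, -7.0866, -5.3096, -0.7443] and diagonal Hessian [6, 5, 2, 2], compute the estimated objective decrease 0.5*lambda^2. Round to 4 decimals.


Step 1: H is diagonal, so H^(-1) * g = [-1.138, -1.4173, -2.6548, -0.3722].
Step 2: g^T H^(-1) g = sum_i g_i^2 / H_ii
  = (-6.8279)^2/6 + (-7.0866)^2/5 + (-5.3096)^2/2 + (-0.7443)^2/2
  = 7.77 + 10.044 + 14.0959 + 0.277 = 32.1869
Step 3: Objective decrease = 0.5 * g^T H^(-1) g = 16.0935


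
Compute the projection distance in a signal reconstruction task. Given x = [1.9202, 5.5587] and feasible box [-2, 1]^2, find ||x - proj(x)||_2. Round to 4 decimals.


Project each component onto [-2, 1].
clip(1.9202) = 1.0, clip(5.5587) = 1.0
Projection = [1.0, 1.0]
Squared diffs: [0.8468, 20.7817]
Distance = sqrt(21.6285) = 4.6506


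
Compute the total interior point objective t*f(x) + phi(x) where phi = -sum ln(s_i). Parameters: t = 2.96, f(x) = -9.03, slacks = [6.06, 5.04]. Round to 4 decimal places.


Step 1: Compute log-barrier.
ln values: [1.8017, 1.6174]
phi = -(1.8017 + 1.6174) = -3.4191
Step 2: Compute augmented objective.
t*f(x) = 2.96*-9.03 = -26.7288
Total = -26.7288 - 3.4191 = -30.1479


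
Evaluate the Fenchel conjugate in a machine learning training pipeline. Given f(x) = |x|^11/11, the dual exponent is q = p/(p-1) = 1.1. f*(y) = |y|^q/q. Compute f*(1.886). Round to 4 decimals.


The conjugate exponent q satisfies 1/p + 1/q = 1.
p = 11, so q = 11/(11 - 1) = 1.1
|y|^q = 1.886^1.1 = 2.0095
f*(1.886) = 2.0095 / 1.1 = 1.8269


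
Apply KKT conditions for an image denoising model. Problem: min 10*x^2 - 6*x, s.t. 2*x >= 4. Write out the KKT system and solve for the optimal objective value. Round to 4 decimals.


Step 1: Try lambda = 0 (constraint inactive).
x_unc = 6/(2*10) = 0.3
Check: 2*0.3 = 0.6 < 4 -- violated!
Step 2: Constraint must be active: 2*x = 4
x* = 4/2 = 2.0
lambda = (2*10*2.0 - 6)/2 = 17.0
Step 3: Compute optimal value.
f(x*) = 10*2.0^2 - 6*2.0 = 28.0


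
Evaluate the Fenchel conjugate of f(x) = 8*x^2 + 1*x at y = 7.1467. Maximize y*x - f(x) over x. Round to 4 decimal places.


f*(y) = sup_x {y*x - a*x^2 - b*x} = sup_x {(y-b)*x - a*x^2}
FOC: (y - b) - 2a*x = 0 => x* = (y - b)/(2a)
x* = (7.1467 - 1)/(2*8) = 0.3842
f*(7.1467) = (y-b)^2/(4a) = (7.1467 - 1)^2/(4*8)
= 37.7819/32 = 1.1807


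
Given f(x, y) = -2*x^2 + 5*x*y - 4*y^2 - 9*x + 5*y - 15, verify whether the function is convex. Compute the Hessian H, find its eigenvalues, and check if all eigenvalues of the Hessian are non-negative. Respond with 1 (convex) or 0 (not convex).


The Hessian of f(x,y) = -2*x^2 + 5*x*y - 4*y^2 - 9*x + 5*y - 15 is:
H = [[-4, 5], [5, -8]]
Trace = -4 - 8 = -12
Determinant = -4*-8 - (5)^2 = 7
Discriminant = (-12)^2 - 4*7 = 116.0
Eigenvalues: lambda_1 = -11.3852, lambda_2 = -0.6148
The function is not convex.

0


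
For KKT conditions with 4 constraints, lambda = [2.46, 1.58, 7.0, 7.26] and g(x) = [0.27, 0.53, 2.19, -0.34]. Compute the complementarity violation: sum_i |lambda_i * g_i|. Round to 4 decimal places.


KKT complementary slackness check:
lambda_1 * g_1 = 2.46 * 0.27 = 0.6642
lambda_2 * g_2 = 1.58 * 0.53 = 0.8374
lambda_3 * g_3 = 7.0 * 2.19 = 15.33
lambda_4 * g_4 = 7.26 * -0.34 = -2.4684
Total violation = 0.6642 + 0.8374 + 15.33 + 2.4684 = 19.3


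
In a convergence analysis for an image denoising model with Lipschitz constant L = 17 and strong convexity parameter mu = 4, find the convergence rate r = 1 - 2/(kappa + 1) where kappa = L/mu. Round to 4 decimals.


Step 1: Compute the condition number.
kappa = L/mu = 17/4 = 4.25
Step 2: Compute the convergence rate.
r = 1 - 2/(kappa + 1) = 1 - 2*mu/(L + mu) = (L - mu)/(L + mu) = 13/21 = 0.619


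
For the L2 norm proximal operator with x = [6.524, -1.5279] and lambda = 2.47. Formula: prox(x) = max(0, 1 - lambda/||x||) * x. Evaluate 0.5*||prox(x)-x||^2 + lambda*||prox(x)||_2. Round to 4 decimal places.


Step 1: Compute ||x||.
||x|| = 6.7005
Step 2: Compute scaling factor.
scale = max(0, 1 - 2.47/6.7005) = 0.6314
Step 3: prox(x) = [4.1191, -0.9647]
||prox(x)|| = 4.2305
Step 4: Proximal objective.
0.5*||prox-x||^2 = 3.0505
lambda*||prox|| = 10.4493
Total = 13.4999


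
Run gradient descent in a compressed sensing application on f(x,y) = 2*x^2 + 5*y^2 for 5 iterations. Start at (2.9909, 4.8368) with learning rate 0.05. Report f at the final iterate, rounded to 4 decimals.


Gradient descent on f(x,y) = 2*x^2 + 5*y^2.
Starting point: (2.9909, 4.8368), alpha = 0.05
Step 1: grad_x = 2*2*2.9909 = 11.9636, grad_y = 2*5*4.8368 = 48.368
  x_1 = 2.9909 - 0.05*11.9636 = 2.3927
  y_1 = 4.8368 - 0.05*48.368 = 2.4184
Step 2: grad_x = 2*2*2.3927 = 9.5709, grad_y = 2*5*2.4184 = 24.184
  x_2 = 2.3927 - 0.05*9.5709 = 1.9142
  y_2 = 2.4184 - 0.05*24.184 = 1.2092
Step 3: grad_x = 2*2*1.9142 = 7.6567, grad_y = 2*5*1.2092 = 12.092
  x_3 = 1.9142 - 0.05*7.6567 = 1.5313
  y_3 = 1.2092 - 0.05*12.092 = 0.6046
Step 4: grad_x = 2*2*1.5313 = 6.1254, grad_y = 2*5*0.6046 = 6.046
  x_4 = 1.5313 - 0.05*6.1254 = 1.2251
  y_4 = 0.6046 - 0.05*6.046 = 0.3023
Step 5: grad_x = 2*2*1.2251 = 4.9003, grad_y = 2*5*0.3023 = 3.023
  x_5 = 1.2251 - 0.05*4.9003 = 0.9801
  y_5 = 0.3023 - 0.05*3.023 = 0.1512
f(0.9801, 0.1512) = 2*0.9801^2 + 5*0.1512^2 = 2.0353


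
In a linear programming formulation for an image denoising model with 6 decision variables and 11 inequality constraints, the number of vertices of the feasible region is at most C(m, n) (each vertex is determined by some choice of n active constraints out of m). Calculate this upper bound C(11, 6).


Each vertex corresponds to some choice of n active constraints out of m, so the number of vertices is at most C(m, n) = m! / (n!(m-n)!).
m = 11, n = 6
Numerator: 11 * 10 * 9 * 8 * 7 * 6
Denominator: 6! = 720
C(11, 6) = 462


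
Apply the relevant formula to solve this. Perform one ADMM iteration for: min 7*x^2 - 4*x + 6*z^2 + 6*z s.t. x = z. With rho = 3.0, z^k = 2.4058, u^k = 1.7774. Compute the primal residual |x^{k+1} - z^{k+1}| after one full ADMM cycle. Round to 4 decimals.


ADMM iteration with rho = 3.0, z^k = 2.4058, u^k = 1.7774
Step 1: x-update.
Minimize 7*x^2 - 4*x + (3.0/2)*(x - 2.4058 + 1.7774)^2
FOC: (2*7 + 3.0)*x = 4 + 3.0*(2.4058 - 1.7774)
x^{k+1} = 0.3462
Step 2: z-update.
Minimize 6*z^2 + 6*z + (3.0/2)*(0.3462 - z + 1.7774)^2
FOC: (2*6 + 3.0)*z = -6 + 3.0*(0.3462 + 1.7774)
z^{k+1} = 0.0247
Step 3: u-update.
u^{k+1} = 1.7774 + 0.3462 - 0.0247 = 2.0989
Step 4: Primal residual = |0.3462 - 0.0247| = 0.3215


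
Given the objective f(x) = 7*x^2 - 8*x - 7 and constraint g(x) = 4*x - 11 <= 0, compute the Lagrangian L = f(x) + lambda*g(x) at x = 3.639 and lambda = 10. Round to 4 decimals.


Step 1: Evaluate f(x).
f(3.639) = 7*3.639^2 - 8*3.639 - 7 = 56.5842
Step 2: Evaluate g(x).
g(3.639) = 4*3.639 - 11 = 3.556
Step 3: Compute Lagrangian.
L = 56.5842 + 10*3.556 = 92.1442


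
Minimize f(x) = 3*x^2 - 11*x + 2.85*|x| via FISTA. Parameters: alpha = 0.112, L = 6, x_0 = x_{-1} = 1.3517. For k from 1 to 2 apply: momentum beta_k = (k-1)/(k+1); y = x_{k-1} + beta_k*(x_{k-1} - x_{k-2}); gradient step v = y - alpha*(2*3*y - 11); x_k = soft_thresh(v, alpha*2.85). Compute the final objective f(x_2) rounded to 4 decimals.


FISTA on f(x) = 3*x^2 - 11*x + 2.85*|x|
L = 6, alpha = 0.112
Iteration 1: beta = 0.0, y = 1.3517 + 0.0*(1.3517 - 1.3517) = 1.3517
  grad(y) = -2.8898, v = y - alpha*grad = 1.6754
  prox(v) = soft_thresh(1.6754, 0.3192) = 1.3562
Iteration 2: beta = 0.3333, y = 1.3562 + 0.3333*(1.3562 - 1.3517) = 1.3576
  grad(y) = -2.8541, v = y - alpha*grad = 1.6773
  prox(v) = soft_thresh(1.6773, 0.3192) = 1.3581
f(x_2) = 3*1.3581^2 - 11*1.3581 + 2.85*|1.3581| = -5.5352


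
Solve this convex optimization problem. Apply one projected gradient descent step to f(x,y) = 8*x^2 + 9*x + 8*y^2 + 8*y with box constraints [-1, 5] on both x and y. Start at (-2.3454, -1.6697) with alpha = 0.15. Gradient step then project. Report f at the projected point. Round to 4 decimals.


Step 1: Compute gradient at (-2.3454, -1.6697).
grad_x = 2*8*-2.3454 + 9 = -28.5264
grad_y = 2*8*-1.6697 + 8 = -18.7152
Step 2: Gradient step.
x_raw = -2.3454 - 0.15*-28.5264 = 1.9336
y_raw = -1.6697 - 0.15*-18.7152 = 1.1376
Step 3: Project onto [-1, 5].
x_proj = clip(1.9336) = 1.9336
y_proj = clip(1.1376) = 1.1376
Step 4: Evaluate f.
f(1.9336, 1.1376) = 66.7646


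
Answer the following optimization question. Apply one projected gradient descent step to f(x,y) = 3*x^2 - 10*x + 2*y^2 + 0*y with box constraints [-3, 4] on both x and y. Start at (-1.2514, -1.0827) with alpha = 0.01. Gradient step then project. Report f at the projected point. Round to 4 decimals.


Step 1: Compute gradient at (-1.2514, -1.0827).
grad_x = 2*3*-1.2514 - 10 = -17.5084
grad_y = 2*2*-1.0827 + 0 = -4.3308
Step 2: Gradient step.
x_raw = -1.2514 - 0.01*-17.5084 = -1.0763
y_raw = -1.0827 - 0.01*-4.3308 = -1.0394
Step 3: Project onto [-3, 4].
x_proj = clip(-1.0763) = -1.0763
y_proj = clip(-1.0394) = -1.0394
Step 4: Evaluate f.
f(-1.0763, -1.0394) = 16.3992


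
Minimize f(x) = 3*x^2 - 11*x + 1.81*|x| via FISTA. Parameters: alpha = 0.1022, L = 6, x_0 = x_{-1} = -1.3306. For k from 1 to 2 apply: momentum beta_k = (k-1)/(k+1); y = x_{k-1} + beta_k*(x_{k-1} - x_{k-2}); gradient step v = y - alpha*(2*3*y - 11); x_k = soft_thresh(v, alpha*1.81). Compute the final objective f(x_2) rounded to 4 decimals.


FISTA on f(x) = 3*x^2 - 11*x + 1.81*|x|
L = 6, alpha = 0.1022
Iteration 1: beta = 0.0, y = -1.3306 + 0.0*(-1.3306 + 1.3306) = -1.3306
  grad(y) = -18.9836, v = y - alpha*grad = 0.6095
  prox(v) = soft_thresh(0.6095, 0.185) = 0.4245
Iteration 2: beta = 0.3333, y = 0.4245 + 0.3333*(0.4245 + 1.3306) = 1.0096
  grad(y) = -4.9425, v = y - alpha*grad = 1.5147
  prox(v) = soft_thresh(1.5147, 0.185) = 1.3297
f(x_2) = 3*1.3297^2 - 11*1.3297 + 1.81*|1.3297| = -6.9157


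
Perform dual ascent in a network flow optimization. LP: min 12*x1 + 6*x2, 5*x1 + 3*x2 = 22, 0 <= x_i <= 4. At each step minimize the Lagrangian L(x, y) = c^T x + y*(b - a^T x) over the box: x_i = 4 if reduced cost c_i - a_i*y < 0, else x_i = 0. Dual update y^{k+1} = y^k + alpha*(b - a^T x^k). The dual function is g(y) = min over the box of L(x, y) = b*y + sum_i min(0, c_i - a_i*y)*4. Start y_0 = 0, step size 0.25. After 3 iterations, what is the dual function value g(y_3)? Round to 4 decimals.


Dual ascent for LP: min 12*x1 + 6*x2, 5*x1 + 3*x2 = 22, 0 <= x_i <= 4
Step 1: y^k = 0.0, reduced costs: (12.0, 6.0)
  x^k = (0.0, 0.0), subgradient = b - a^T x = 22.0
  y^{k+1} = 0.0 + 0.25*22.0 = 5.5
Step 2: y^k = 5.5, reduced costs: (-15.5, -10.5)
  x^k = (4.0, 4.0), subgradient = b - a^T x = -10.0
  y^{k+1} = 5.5 + 0.25*-10.0 = 3.0
Step 3: y^k = 3.0, reduced costs: (-3.0, -3.0)
  x^k = (4.0, 4.0), subgradient = b - a^T x = -10.0
  y^{k+1} = 3.0 + 0.25*-10.0 = 0.5
Dual objective at y_3 = 0.5: reduced costs (9.5, 4.5), box minimizer x = (0.0, 0.0)
g(y_3) = b*y + (c1 - a1*y)*x1 + (c2 - a2*y)*x2 = 22*0.5 + 9.5*0.0 + 4.5*0.0 = 11.0 + 0.0 + 0.0 = 11.0
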